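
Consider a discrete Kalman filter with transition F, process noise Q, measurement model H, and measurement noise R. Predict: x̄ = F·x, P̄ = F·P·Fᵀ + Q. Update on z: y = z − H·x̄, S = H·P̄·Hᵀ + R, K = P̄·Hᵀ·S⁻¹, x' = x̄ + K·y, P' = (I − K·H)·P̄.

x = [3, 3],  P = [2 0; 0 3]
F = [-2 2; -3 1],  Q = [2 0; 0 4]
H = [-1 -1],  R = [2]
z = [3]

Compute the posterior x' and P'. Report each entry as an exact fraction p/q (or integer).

x̄ = F·x = [0, -6]
P̄ = F·P·Fᵀ + Q = [22 18; 18 25]
y = z − H·x̄ = [-3]
S = H·P̄·Hᵀ + R = [85]
K = P̄·Hᵀ·S⁻¹ = [-8/17; -43/85]
x' = x̄ + K·y = [24/17, -381/85]
P' = (I − K·H)·P̄ = [54/17 -38/17; -38/17 276/85]

x' = [24/17, -381/85]
P' = [54/17 -38/17; -38/17 276/85]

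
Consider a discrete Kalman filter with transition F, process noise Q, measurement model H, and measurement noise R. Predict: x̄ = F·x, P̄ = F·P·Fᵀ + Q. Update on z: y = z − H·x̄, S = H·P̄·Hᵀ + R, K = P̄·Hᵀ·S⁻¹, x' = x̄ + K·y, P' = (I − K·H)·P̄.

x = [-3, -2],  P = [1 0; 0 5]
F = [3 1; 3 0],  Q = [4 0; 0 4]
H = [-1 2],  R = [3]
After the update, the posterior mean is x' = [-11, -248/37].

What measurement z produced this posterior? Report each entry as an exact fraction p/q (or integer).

x̄ = F·x = [-11, -9]
P̄ = F·P·Fᵀ + Q = [18 9; 9 13]
S = H·P̄·Hᵀ + R = [37]
K = P̄·Hᵀ·S⁻¹ = [0; 17/37]
x' − x̄ = [0, 85/37] = K·y
y = (KᵀK)⁻¹·Kᵀ·(x' − x̄) = [5]
z = y + H·x̄ = [5] + [-7] = [-2]

z = [-2]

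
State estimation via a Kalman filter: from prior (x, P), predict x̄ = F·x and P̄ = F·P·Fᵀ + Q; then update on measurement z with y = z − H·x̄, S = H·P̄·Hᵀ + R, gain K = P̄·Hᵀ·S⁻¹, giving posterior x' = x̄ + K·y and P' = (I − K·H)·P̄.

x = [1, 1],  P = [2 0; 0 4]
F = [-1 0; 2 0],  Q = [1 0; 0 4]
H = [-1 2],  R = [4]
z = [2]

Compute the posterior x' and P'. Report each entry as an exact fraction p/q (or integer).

x' = [-38/71, 58/71]
P' = [92/71 24/71; 24/71 68/71]

x̄ = F·x = [-1, 2]
P̄ = F·P·Fᵀ + Q = [3 -4; -4 12]
y = z − H·x̄ = [-3]
S = H·P̄·Hᵀ + R = [71]
K = P̄·Hᵀ·S⁻¹ = [-11/71; 28/71]
x' = x̄ + K·y = [-38/71, 58/71]
P' = (I − K·H)·P̄ = [92/71 24/71; 24/71 68/71]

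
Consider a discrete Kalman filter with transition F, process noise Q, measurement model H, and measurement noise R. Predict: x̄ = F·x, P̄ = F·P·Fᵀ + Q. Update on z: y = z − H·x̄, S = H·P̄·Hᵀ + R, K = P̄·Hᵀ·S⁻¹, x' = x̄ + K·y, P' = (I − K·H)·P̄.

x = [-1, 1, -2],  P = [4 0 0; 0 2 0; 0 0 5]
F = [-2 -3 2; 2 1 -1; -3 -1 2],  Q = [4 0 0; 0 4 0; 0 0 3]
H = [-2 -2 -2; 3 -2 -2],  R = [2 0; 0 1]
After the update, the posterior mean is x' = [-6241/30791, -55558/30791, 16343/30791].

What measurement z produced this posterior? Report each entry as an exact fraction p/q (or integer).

x̄ = F·x = [-5, 1, -2]
P̄ = F·P·Fᵀ + Q = [58 -32 50; -32 27 -36; 50 -36 61]
S = H·P̄·Hᵀ + R = [442 -320; -320 371]
K = P̄·Hᵀ·S⁻¹ = [-6116/30791 6178/30791; 2731/30791 -4118/30791; -11825/30791 -1900/30791]
x' − x̄ = [147714/30791, -86349/30791, 77925/30791] = K·y
y = (KᵀK)⁻¹·Kᵀ·(x' − x̄) = [-9, 15]
z = y + H·x̄ = [-9, 15] + [12, -13] = [3, 2]

z = [3, 2]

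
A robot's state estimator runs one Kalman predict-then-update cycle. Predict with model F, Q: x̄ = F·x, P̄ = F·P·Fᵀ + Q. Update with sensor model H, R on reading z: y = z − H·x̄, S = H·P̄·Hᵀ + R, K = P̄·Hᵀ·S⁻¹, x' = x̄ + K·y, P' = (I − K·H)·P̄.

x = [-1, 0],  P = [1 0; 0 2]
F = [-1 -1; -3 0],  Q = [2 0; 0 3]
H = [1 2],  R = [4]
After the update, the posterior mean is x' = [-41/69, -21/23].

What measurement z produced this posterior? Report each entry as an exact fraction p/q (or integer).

x̄ = F·x = [1, 3]
P̄ = F·P·Fᵀ + Q = [5 3; 3 12]
S = H·P̄·Hᵀ + R = [69]
K = P̄·Hᵀ·S⁻¹ = [11/69; 9/23]
x' − x̄ = [-110/69, -90/23] = K·y
y = (KᵀK)⁻¹·Kᵀ·(x' − x̄) = [-10]
z = y + H·x̄ = [-10] + [7] = [-3]

z = [-3]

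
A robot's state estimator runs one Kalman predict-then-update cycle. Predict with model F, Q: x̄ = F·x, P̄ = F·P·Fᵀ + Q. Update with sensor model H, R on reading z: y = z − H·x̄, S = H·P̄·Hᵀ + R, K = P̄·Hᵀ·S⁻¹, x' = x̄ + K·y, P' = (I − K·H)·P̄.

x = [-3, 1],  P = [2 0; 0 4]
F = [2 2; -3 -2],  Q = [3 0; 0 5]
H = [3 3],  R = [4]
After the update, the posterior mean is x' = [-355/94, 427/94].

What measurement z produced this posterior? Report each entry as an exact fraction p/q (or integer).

z = [2]

x̄ = F·x = [-4, 7]
P̄ = F·P·Fᵀ + Q = [27 -28; -28 39]
S = H·P̄·Hᵀ + R = [94]
K = P̄·Hᵀ·S⁻¹ = [-3/94; 33/94]
x' − x̄ = [21/94, -231/94] = K·y
y = (KᵀK)⁻¹·Kᵀ·(x' − x̄) = [-7]
z = y + H·x̄ = [-7] + [9] = [2]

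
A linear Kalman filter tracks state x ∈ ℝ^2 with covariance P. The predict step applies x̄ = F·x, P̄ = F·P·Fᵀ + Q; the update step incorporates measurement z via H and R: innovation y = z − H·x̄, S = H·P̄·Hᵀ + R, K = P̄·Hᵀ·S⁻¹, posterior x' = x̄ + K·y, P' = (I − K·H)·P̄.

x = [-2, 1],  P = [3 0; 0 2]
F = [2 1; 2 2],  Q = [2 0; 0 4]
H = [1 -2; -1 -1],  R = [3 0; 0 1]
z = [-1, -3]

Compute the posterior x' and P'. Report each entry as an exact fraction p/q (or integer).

x̄ = F·x = [-3, -2]
P̄ = F·P·Fᵀ + Q = [16 16; 16 24]
y = z − H·x̄ = [-2, -8]
S = H·P̄·Hᵀ + R = [51 48; 48 73]
K = P̄·Hᵀ·S⁻¹ = [368/1419 -288/473; -416/1419 -168/473]
x' = x̄ + K·y = [1919/1419, 2026/1419]
P' = (I − K·H)·P̄ = [944/1419 -80/1419; -80/1419 584/1419]

x' = [1919/1419, 2026/1419]
P' = [944/1419 -80/1419; -80/1419 584/1419]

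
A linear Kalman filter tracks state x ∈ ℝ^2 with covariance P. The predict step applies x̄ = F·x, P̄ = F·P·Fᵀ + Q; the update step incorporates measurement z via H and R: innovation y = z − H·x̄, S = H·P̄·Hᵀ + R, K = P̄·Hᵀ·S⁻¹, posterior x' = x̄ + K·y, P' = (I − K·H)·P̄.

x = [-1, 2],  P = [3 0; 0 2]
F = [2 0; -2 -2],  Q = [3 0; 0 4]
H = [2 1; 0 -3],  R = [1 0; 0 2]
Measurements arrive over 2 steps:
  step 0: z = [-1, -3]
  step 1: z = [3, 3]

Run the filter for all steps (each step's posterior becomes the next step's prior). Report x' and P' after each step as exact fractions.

step 0: x' = [-4250/4033, 106/109], P' = [1203/4033 -12/109; -12/109 24/109]
step 1: x' = [2944048/1714373, -1515920/1714373], P' = [487359/1714373 -174108/1714373; -174108/1714373 363088/1714373]

step 0: x̄ = F·x = [-2, -2]
step 0: P̄ = F·P·Fᵀ + Q = [15 -12; -12 24]
step 0: y = z − H·x̄ = [5, -9]
step 0: S = H·P̄·Hᵀ + R = [37 0; 0 218]
step 0: K = P̄·Hᵀ·S⁻¹ = [18/37 18/109; 0 -36/109]
step 0: x' = x̄ + K·y = [-4250/4033, 106/109]
step 0: P' = (I − K·H)·P̄ = [1203/4033 -12/109; -12/109 24/109]
step 1: x̄ = F·x = [-8500/4033, 656/4033]
step 1: P̄ = F·P·Fᵀ + Q = [16911/4033 -3036/4033; -3036/4033 20944/4033]
step 1: y = z − H·x̄ = [28443/4033, 14067/4033]
step 1: S = H·P̄·Hᵀ + R = [80477/4033 -44616/4033; -44616/4033 196562/4033]
step 1: K = P̄·Hᵀ·S⁻¹ = [800610/1714373 261162/1714373; 14872/1714373 -544632/1714373]
step 1: x' = x̄ + K·y = [2944048/1714373, -1515920/1714373]
step 1: P' = (I − K·H)·P̄ = [487359/1714373 -174108/1714373; -174108/1714373 363088/1714373]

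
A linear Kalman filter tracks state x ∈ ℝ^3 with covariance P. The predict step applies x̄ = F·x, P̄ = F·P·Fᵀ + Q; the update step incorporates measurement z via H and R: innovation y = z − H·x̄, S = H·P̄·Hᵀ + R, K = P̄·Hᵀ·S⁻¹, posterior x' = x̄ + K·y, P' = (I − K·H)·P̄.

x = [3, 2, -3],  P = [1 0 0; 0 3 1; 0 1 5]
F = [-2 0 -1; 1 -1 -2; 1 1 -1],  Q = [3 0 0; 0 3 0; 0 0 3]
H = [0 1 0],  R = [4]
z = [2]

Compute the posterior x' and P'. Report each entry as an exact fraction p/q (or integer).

x̄ = F·x = [-3, 7, 8]
P̄ = F·P·Fᵀ + Q = [12 9 2; 9 31 7; 2 7 10]
y = z − H·x̄ = [-5]
S = H·P̄·Hᵀ + R = [35]
K = P̄·Hᵀ·S⁻¹ = [9/35; 31/35; 1/5]
x' = x̄ + K·y = [-30/7, 18/7, 7]
P' = (I − K·H)·P̄ = [339/35 36/35 1/5; 36/35 124/35 4/5; 1/5 4/5 43/5]

x' = [-30/7, 18/7, 7]
P' = [339/35 36/35 1/5; 36/35 124/35 4/5; 1/5 4/5 43/5]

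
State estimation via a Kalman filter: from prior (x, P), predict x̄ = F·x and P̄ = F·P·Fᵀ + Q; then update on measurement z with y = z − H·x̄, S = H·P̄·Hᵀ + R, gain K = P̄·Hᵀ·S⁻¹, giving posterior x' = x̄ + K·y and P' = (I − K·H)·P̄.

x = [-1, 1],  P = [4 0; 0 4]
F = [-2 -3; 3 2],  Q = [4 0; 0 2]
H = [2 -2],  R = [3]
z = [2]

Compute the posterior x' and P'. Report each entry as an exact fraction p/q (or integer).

x̄ = F·x = [-1, -1]
P̄ = F·P·Fᵀ + Q = [56 -48; -48 54]
y = z − H·x̄ = [2]
S = H·P̄·Hᵀ + R = [827]
K = P̄·Hᵀ·S⁻¹ = [208/827; -204/827]
x' = x̄ + K·y = [-411/827, -1235/827]
P' = (I − K·H)·P̄ = [3048/827 2736/827; 2736/827 3042/827]

x' = [-411/827, -1235/827]
P' = [3048/827 2736/827; 2736/827 3042/827]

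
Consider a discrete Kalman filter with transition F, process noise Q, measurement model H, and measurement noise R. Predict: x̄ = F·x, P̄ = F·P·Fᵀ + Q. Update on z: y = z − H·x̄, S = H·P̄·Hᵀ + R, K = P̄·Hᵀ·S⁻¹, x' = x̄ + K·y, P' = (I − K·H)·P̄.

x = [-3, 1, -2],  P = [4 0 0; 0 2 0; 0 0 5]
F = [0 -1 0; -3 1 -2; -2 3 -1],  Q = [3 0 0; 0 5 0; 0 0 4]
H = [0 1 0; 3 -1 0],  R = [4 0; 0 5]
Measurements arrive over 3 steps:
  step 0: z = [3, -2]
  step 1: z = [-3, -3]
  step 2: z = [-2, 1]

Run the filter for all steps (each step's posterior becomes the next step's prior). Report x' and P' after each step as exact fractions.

step 0: x' = [48/139, 6101/1807, 5943/1807], P' = [223/278 142/139 -21/139; 142/139 6228/1807 1996/1807; -21/139 1996/1807 25087/1807]
step 1: x' = [-32686697/14894968, -12224713/3723742, 18975255/3723742], P' = [12694647/14894968 4109249/3723742 -2168577/3723742; 4109249/3723742 6645946/1861871 299842/1861871; -2168577/3723742 299842/1861871 27422423/1861871]
step 2: x' = [1496363033/32797158316, -13822326463/8199289579, -2545966066/630714583], P' = [55589430769/65594316632 17882164903/16398579158 -729110025/1261429166; 17882164903/16398579158 29083948542/8199289579 153011210/630714583; -729110025/1261429166 153011210/630714583 9520866599/630714583]

step 0: x̄ = F·x = [-1, 14, 11]
step 0: P̄ = F·P·Fᵀ + Q = [5 -2 -6; -2 63 40; -6 40 43]
step 0: y = z − H·x̄ = [-11, 15]
step 0: S = H·P̄·Hᵀ + R = [67 -69; -69 125]
step 0: K = P̄·Hᵀ·S⁻¹ = [71/278 77/278; 1557/1807 -138/1807; 499/1807 -563/1807]
step 0: x' = x̄ + K·y = [48/139, 6101/1807, 5943/1807]
step 0: P' = (I − K·H)·P̄ = [223/278 142/139 -21/139; 142/139 6228/1807 1996/1807; -21/139 1996/1807 25087/1807]
step 1: x̄ = F·x = [-6101/1807, -589/139, 11112/1807]
step 1: P̄ = F·P·Fᵀ + Q = [11649/1807 254/139 -12996/1807; 254/139 16357/278 3182/139; -12996/1807 3182/139 58945/1807]
step 1: y = z − H·x̄ = [172/139, 5225/1807]
step 1: S = H·P̄·Hᵀ + R = [17469/278 -14833/278; -14833/278 400769/3614]
step 1: K = P̄·Hᵀ·S⁻¹ = [4109249/14894968 4329389/14894968; 3322973/3723742 -192829/3723742; 149921/3723742 -1421083/3723742]
step 1: x' = x̄ + K·y = [-32686697/14894968, -12224713/3723742, 18975255/3723742]
step 1: P' = (I − K·H)·P̄ = [12694647/14894968 4109249/3723742 -2168577/3723742; 4109249/3723742 6645946/1861871 299842/1861871; -2168577/3723742 299842/1861871 27422423/1861871]
step 2: x̄ = F·x = [12224713/3723742, -102640801/14894968, -78612091/7447484]
step 2: P̄ = F·P·Fᵀ + Q = [12231559/1861871 235223/3723742 -15528747/1861871; 235223/3723742 907103151/14894968 208055545/7447484; -15528747/1861871 208055545/7447484 140478089/3723742]
step 2: y = z − H·x̄ = [72850865/14894968, -234442389/14894968]
step 2: S = H·P̄·Hᵀ + R = [966683023/14894968 -904280475/14894968; -904280475/14894968 1856604887/14894968]
step 2: K = P̄·Hᵀ·S⁻¹ = [17882164903/65594316632 19047926539/65594316632; 14541974271/16398579158 -904280475/16398579158; 76505605/1261429166 -498670499/1261429166]
step 2: x' = x̄ + K·y = [1496363033/32797158316, -13822326463/8199289579, -2545966066/630714583]
step 2: P' = (I − K·H)·P̄ = [55589430769/65594316632 17882164903/16398579158 -729110025/1261429166; 17882164903/16398579158 29083948542/8199289579 153011210/630714583; -729110025/1261429166 153011210/630714583 9520866599/630714583]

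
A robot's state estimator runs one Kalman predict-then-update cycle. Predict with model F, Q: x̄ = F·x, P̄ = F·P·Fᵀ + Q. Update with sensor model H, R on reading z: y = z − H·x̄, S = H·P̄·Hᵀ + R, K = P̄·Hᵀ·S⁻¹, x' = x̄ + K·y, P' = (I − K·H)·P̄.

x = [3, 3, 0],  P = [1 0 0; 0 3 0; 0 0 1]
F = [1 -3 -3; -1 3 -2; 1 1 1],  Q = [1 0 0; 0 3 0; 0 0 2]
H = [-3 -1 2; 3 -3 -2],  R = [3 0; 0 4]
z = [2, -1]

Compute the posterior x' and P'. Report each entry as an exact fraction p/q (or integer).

x̄ = F·x = [-6, 6, 6]
P̄ = F·P·Fᵀ + Q = [38 -22 -11; -22 35 6; -11 6 7]
y = z − H·x̄ = [-22, 47]
S = H·P̄·Hᵀ + R = [384 -553; -553 1289]
K = P̄·Hᵀ·S⁻¹ = [-35240/189167 14526/189167; -45772/189167 -46493/189167; 16904/189167 -2287/189167]
x' = x̄ + K·y = [323000/189167, -43185/189167, 655625/189167]
P' = (I − K·H)·P̄ = [236734/189167 11904/189167 308193/189167; 11904/189167 80822/189167 -10391/189167; 308193/189167 -10391/189167 482450/189167]

x' = [323000/189167, -43185/189167, 655625/189167]
P' = [236734/189167 11904/189167 308193/189167; 11904/189167 80822/189167 -10391/189167; 308193/189167 -10391/189167 482450/189167]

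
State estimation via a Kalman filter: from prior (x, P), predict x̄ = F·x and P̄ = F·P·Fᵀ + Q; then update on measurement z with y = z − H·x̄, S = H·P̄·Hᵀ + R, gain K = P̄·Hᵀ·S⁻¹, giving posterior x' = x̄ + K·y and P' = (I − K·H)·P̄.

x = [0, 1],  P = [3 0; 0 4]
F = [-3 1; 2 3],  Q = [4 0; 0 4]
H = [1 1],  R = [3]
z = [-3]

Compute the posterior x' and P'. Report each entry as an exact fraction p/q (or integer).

x̄ = F·x = [1, 3]
P̄ = F·P·Fᵀ + Q = [35 -6; -6 52]
y = z − H·x̄ = [-7]
S = H·P̄·Hᵀ + R = [78]
K = P̄·Hᵀ·S⁻¹ = [29/78; 23/39]
x' = x̄ + K·y = [-125/78, -44/39]
P' = (I − K·H)·P̄ = [1889/78 -901/39; -901/39 970/39]

x' = [-125/78, -44/39]
P' = [1889/78 -901/39; -901/39 970/39]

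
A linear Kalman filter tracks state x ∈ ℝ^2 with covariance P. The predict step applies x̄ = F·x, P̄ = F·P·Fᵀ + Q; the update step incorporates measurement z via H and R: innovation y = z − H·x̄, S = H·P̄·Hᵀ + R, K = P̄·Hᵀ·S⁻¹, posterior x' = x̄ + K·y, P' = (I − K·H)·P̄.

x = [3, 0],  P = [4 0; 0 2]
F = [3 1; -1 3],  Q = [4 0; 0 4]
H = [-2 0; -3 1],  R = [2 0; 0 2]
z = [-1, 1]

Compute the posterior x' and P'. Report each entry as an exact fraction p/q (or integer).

x̄ = F·x = [9, -3]
P̄ = F·P·Fᵀ + Q = [42 -6; -6 26]
y = z − H·x̄ = [17, 31]
S = H·P̄·Hᵀ + R = [170 264; 264 442]
K = P̄·Hᵀ·S⁻¹ = [-570/1361 -66/1361; -1578/1361 1078/1361]
x' = x̄ + K·y = [513/1361, 2509/1361]
P' = (I − K·H)·P̄ = [570/1361 1578/1361; 1578/1361 6890/1361]

x' = [513/1361, 2509/1361]
P' = [570/1361 1578/1361; 1578/1361 6890/1361]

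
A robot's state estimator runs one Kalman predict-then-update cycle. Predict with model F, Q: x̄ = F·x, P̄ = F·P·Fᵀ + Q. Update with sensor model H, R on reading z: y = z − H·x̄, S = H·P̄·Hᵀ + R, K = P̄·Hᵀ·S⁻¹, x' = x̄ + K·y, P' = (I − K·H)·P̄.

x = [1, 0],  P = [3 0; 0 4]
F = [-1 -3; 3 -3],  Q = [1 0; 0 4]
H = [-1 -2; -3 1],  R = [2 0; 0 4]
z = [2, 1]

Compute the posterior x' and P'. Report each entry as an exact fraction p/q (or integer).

x' = [-58532/97801, -66047/97801]
P' = [35438/97801 -3686/97801; -3686/97801 43458/97801]

x̄ = F·x = [-1, 3]
P̄ = F·P·Fᵀ + Q = [40 27; 27 67]
y = z − H·x̄ = [7, -5]
S = H·P̄·Hᵀ + R = [418 121; 121 269]
K = P̄·Hᵀ·S⁻¹ = [-14033/97801 -2500/8891; -41615/97801 1239/8891]
x' = x̄ + K·y = [-58532/97801, -66047/97801]
P' = (I − K·H)·P̄ = [35438/97801 -3686/97801; -3686/97801 43458/97801]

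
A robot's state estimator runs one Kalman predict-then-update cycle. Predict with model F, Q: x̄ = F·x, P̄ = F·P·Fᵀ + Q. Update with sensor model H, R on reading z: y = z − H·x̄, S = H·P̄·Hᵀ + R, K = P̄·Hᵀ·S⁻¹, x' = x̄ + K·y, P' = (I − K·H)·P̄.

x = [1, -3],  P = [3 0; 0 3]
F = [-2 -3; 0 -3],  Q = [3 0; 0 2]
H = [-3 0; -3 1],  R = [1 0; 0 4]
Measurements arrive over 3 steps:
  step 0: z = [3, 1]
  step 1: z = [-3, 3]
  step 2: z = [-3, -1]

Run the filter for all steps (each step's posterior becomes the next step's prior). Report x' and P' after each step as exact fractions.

step 0: x' = [-1819/2054, -1405/6162], P' = [219/2054 525/2054; 525/2054 22121/6162]
step 1: x' = [31612/37773, 302873/113319], P' = [77863/742869 474647/2228607; 474647/2228607 17470219/6685821]
step 2: x' = [100047699/106962794, 447872065/320888382], P' = [189975261/1818367498 380697443/1818367498; 380697443/1818367498 4681114693/1818367498]

step 0: x̄ = F·x = [7, 9]
step 0: P̄ = F·P·Fᵀ + Q = [42 27; 27 29]
step 0: y = z − H·x̄ = [24, 13]
step 0: S = H·P̄·Hᵀ + R = [379 297; 297 249]
step 0: K = P̄·Hᵀ·S⁻¹ = [-657/2054 -33/2054; -1575/2054 4349/6162]
step 0: x' = x̄ + K·y = [-1819/2054, -1405/6162]
step 0: P' = (I − K·H)·P̄ = [219/2054 525/2054; 525/2054 22121/6162]
step 1: x̄ = F·x = [5043/2054, 1405/2054]
step 1: P̄ = F·P·Fᵀ + Q = [79701/2054 69513/2054; 69513/2054 70471/2054]
step 1: y = z − H·x̄ = [8967/2054, 9943/1027]
step 1: S = H·P̄·Hᵀ + R = [719363/2054 254385/1027; 254385/1027 189459/1027]
step 1: K = P̄·Hᵀ·S⁻¹ = [-77863/247623 -56530/2228607; -474647/742869 3299599/6685821]
step 1: x' = x̄ + K·y = [31612/37773, 302873/113319]
step 1: P' = (I − K·H)·P̄ = [77863/742869 474647/2228607; 474647/2228607 17470219/6685821]
step 2: x̄ = F·x = [-366097/37773, -302873/37773]
step 2: P̄ = F·P·Fᵀ + Q = [21908866/742869 18419513/742869; 18419513/742869 18955957/742869]
step 2: y = z − H·x̄ = [-403870/12591, -833191/37773]
step 2: S = H·P̄·Hᵀ + R = [21991407/82541 801815/4197; 801815/4197 1840511/12591]
step 2: K = P̄·Hᵀ·S⁻¹ = [-569925783/1818367498 -47307085/1818367498; -1142092329/1818367498 884755591/1818367498]
step 2: x' = x̄ + K·y = [100047699/106962794, 447872065/320888382]
step 2: P' = (I − K·H)·P̄ = [189975261/1818367498 380697443/1818367498; 380697443/1818367498 4681114693/1818367498]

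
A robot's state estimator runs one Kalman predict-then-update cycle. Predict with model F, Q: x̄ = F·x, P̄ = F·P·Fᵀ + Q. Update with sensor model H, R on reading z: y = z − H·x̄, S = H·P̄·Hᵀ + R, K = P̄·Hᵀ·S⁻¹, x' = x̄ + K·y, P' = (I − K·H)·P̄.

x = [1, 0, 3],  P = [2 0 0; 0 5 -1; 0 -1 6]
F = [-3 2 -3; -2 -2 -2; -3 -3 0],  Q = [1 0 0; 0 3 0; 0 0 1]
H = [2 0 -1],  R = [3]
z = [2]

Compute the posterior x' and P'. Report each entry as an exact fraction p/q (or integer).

x̄ = F·x = [-12, -8, -3]
P̄ = F·P·Fᵀ + Q = [105 26 -21; 26 47 36; -21 36 64]
y = z − H·x̄ = [23]
S = H·P̄·Hᵀ + R = [571]
K = P̄·Hᵀ·S⁻¹ = [231/571; 16/571; -106/571]
x' = x̄ + K·y = [-1539/571, -4200/571, -4151/571]
P' = (I − K·H)·P̄ = [6594/571 11150/571 12495/571; 11150/571 26581/571 22252/571; 12495/571 22252/571 25308/571]

x' = [-1539/571, -4200/571, -4151/571]
P' = [6594/571 11150/571 12495/571; 11150/571 26581/571 22252/571; 12495/571 22252/571 25308/571]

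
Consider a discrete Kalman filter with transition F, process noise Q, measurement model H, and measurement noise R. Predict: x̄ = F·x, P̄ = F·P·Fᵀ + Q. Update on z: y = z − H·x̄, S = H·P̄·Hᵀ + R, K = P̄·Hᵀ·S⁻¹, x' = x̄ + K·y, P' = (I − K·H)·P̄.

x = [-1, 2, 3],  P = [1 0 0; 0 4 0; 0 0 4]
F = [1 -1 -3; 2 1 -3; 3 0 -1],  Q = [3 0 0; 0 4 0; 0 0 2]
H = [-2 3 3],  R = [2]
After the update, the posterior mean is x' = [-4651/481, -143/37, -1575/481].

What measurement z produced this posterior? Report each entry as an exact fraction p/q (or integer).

z = [-2]

x̄ = F·x = [-12, -9, -6]
P̄ = F·P·Fᵀ + Q = [44 34 15; 34 48 18; 15 18 15]
S = H·P̄·Hᵀ + R = [481]
K = P̄·Hᵀ·S⁻¹ = [59/481; 10/37; 69/481]
x' − x̄ = [1121/481, 190/37, 1311/481] = K·y
y = (KᵀK)⁻¹·Kᵀ·(x' − x̄) = [19]
z = y + H·x̄ = [19] + [-21] = [-2]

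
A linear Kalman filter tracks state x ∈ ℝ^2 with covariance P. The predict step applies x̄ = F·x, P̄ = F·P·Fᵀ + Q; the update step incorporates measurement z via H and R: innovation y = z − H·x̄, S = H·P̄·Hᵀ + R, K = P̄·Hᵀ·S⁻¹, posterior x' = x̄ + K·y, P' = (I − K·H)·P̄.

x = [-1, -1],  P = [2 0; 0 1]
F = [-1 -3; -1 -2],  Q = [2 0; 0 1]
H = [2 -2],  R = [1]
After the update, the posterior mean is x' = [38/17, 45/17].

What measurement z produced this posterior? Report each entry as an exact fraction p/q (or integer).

z = [-1]

x̄ = F·x = [4, 3]
P̄ = F·P·Fᵀ + Q = [13 8; 8 7]
S = H·P̄·Hᵀ + R = [17]
K = P̄·Hᵀ·S⁻¹ = [10/17; 2/17]
x' − x̄ = [-30/17, -6/17] = K·y
y = (KᵀK)⁻¹·Kᵀ·(x' − x̄) = [-3]
z = y + H·x̄ = [-3] + [2] = [-1]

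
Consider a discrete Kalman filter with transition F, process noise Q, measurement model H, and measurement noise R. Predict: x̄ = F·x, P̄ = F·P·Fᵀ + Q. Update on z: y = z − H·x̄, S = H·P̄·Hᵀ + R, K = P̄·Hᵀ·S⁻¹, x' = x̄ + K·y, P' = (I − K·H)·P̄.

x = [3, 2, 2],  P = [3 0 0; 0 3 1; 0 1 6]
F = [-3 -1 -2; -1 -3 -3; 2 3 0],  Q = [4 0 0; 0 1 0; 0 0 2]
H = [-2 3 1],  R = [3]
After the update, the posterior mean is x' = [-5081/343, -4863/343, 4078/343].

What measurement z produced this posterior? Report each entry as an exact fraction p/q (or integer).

z = [-1]

x̄ = F·x = [-15, -15, 12]
P̄ = F·P·Fᵀ + Q = [62 63 -33; 63 103 -42; -33 -42 41]
S = H·P̄·Hᵀ + R = [343]
K = P̄·Hᵀ·S⁻¹ = [32/343; 141/343; -19/343]
x' − x̄ = [64/343, 282/343, -38/343] = K·y
y = (KᵀK)⁻¹·Kᵀ·(x' − x̄) = [2]
z = y + H·x̄ = [2] + [-3] = [-1]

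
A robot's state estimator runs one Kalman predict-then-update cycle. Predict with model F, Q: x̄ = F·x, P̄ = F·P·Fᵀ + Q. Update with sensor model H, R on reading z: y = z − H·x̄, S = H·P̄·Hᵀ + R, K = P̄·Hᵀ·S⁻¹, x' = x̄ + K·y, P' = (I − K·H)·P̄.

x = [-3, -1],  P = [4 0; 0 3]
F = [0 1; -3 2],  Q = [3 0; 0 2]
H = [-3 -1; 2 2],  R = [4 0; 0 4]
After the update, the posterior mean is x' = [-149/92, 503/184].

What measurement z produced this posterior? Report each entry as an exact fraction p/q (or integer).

x̄ = F·x = [-1, 7]
P̄ = F·P·Fᵀ + Q = [6 6; 6 50]
S = H·P̄·Hᵀ + R = [144 -184; -184 276]
K = P̄·Hᵀ·S⁻¹ = [-3/8 -15/92; 5/16 113/184]
x' − x̄ = [-57/92, -785/184] = K·y
y = (KᵀK)⁻¹·Kᵀ·(x' − x̄) = [6, -10]
z = y + H·x̄ = [6, -10] + [-4, 12] = [2, 2]

z = [2, 2]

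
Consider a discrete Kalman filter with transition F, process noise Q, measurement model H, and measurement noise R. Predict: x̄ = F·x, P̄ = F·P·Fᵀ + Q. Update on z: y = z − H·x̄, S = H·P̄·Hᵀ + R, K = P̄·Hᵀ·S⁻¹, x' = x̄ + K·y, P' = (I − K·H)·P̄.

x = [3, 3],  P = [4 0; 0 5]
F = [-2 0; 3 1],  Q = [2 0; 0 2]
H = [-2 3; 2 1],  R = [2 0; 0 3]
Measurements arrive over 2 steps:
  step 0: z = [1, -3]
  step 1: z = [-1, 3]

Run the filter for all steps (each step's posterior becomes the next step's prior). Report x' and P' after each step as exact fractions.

step 0: x̄ = F·x = [-6, 12]
step 0: P̄ = F·P·Fᵀ + Q = [18 -24; -24 43]
step 0: y = z − H·x̄ = [-47, -3]
step 0: S = H·P̄·Hᵀ + R = [749 -39; -39 22]
step 0: K = P̄·Hᵀ·S⁻¹ = [-1908/14957 4776/14957; 3699/14957 3158/14957]
step 0: x' = x̄ + K·y = [-14394/14957, -3843/14957]
step 0: P' = (I − K·H)·P̄ = [5850/14957 2628/14957; 2628/14957 4218/14957]
step 1: x̄ = F·x = [28788/14957, -47025/14957]
step 1: P̄ = F·P·Fᵀ + Q = [53314/14957 -40356/14957; -40356/14957 102550/14957]
step 1: y = z − H·x̄ = [183694/14957, 34320/14957]
step 1: S = H·P̄·Hᵀ + R = [1650392/14957 -67030/14957; -67030/14957 199253/14957]
step 1: K = P̄·Hᵀ·S⁻¹ = [-684076/5421417 1573048/5421417; 2635759/10842834 1037527/5421417]
step 1: x' = x̄ + K·y = [5642716/5421417, 1521184/5421417]
step 1: P' = (I − K·H)·P̄ = [1940698/5421417 837748/5421417; 837748/5421417 1437085/5421417]

step 0: x' = [-14394/14957, -3843/14957], P' = [5850/14957 2628/14957; 2628/14957 4218/14957]
step 1: x' = [5642716/5421417, 1521184/5421417], P' = [1940698/5421417 837748/5421417; 837748/5421417 1437085/5421417]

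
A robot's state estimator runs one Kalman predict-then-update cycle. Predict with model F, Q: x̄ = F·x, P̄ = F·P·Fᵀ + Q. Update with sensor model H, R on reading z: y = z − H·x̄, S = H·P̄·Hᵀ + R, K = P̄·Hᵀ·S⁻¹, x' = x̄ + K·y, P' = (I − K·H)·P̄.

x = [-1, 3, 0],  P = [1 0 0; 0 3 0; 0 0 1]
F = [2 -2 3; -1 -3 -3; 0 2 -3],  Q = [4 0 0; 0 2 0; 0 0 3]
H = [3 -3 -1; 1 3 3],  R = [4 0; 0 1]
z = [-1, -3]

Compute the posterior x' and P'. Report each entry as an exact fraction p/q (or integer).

x̄ = F·x = [-8, -8, 6]
P̄ = F·P·Fᵀ + Q = [29 7 -21; 7 39 -9; -21 -9 24]
y = z − H·x̄ = [5, 11]
S = H·P̄·Hᵀ + R = [586 -354; -354 351]
K = P̄·Hᵀ·S⁻¹ = [91/282 122/423; 1267/26790 13022/40185; -698/4465 -1196/13395]
x' = x̄ + K·y = [-2719/846, -337471/80370, 56744/13395]
P' = (I − K·H)·P̄ = [3955/846 6005/846 -1207/141; 6005/846 938849/80370 -186721/13395; -1207/141 -186721/13395 74848/4465]

x' = [-2719/846, -337471/80370, 56744/13395]
P' = [3955/846 6005/846 -1207/141; 6005/846 938849/80370 -186721/13395; -1207/141 -186721/13395 74848/4465]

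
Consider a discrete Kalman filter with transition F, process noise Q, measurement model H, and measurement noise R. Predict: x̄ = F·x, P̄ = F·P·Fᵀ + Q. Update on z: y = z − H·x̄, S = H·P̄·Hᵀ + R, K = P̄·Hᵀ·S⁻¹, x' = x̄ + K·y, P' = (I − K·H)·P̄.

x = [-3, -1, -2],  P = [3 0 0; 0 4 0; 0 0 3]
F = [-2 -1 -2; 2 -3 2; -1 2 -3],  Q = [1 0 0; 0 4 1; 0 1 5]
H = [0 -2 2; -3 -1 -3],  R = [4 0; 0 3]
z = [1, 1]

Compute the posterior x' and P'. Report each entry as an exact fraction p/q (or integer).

x̄ = F·x = [11, -7, 7]
P̄ = F·P·Fᵀ + Q = [29 -12 16; -12 64 -47; 16 -47 51]
y = z − H·x̄ = [-27, 48]
S = H·P̄·Hᵀ + R = [840 -534; -534 721]
K = P̄·Hᵀ·S⁻¹ = [-12653/160242 -6118/26707; -8310/26707 -1969/26707; 14770/80121 -2058/26707]
x' = x̄ + K·y = [114103/53414, -57091/26707, -44765/26707]
P' = (I − K·H)·P̄ = [420251/80121 -97311/26707 -304586/80121; -97311/26707 86925/26707 70305/26707; -304586/80121 70305/26707 240455/80121]

x' = [114103/53414, -57091/26707, -44765/26707]
P' = [420251/80121 -97311/26707 -304586/80121; -97311/26707 86925/26707 70305/26707; -304586/80121 70305/26707 240455/80121]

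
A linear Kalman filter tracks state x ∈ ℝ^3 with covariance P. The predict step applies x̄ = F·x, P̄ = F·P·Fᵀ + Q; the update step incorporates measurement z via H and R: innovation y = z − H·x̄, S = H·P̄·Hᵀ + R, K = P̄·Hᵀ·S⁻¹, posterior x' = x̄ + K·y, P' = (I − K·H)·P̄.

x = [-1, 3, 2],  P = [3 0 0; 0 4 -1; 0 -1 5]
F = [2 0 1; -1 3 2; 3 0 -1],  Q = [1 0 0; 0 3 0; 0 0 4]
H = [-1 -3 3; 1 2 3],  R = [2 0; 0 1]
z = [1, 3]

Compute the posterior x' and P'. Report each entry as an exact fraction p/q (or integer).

x̄ = F·x = [0, 14, -5]
P̄ = F·P·Fᵀ + Q = [18 1 13; 1 50 -16; 13 -16 36]
y = z − H·x̄ = [58, -10]
S = H·P̄·Hᵀ + R = [1010 49; 49 433]
K = P̄·Hᵀ·S⁻¹ = [4903/434929 58708/434929; -88764/434929 63281/434929; 57558/434929 82883/434929]
x' = x̄ + K·y = [-302706/434929, 307884/434929, 334889/434929]
P' = (I − K·H)·P̄ = [4276696/434929 -1700898/434929 -272064/434929; -1700898/434929 728521/434929 102379/434929; -272064/434929 102379/434929 50063/434929]

x' = [-302706/434929, 307884/434929, 334889/434929]
P' = [4276696/434929 -1700898/434929 -272064/434929; -1700898/434929 728521/434929 102379/434929; -272064/434929 102379/434929 50063/434929]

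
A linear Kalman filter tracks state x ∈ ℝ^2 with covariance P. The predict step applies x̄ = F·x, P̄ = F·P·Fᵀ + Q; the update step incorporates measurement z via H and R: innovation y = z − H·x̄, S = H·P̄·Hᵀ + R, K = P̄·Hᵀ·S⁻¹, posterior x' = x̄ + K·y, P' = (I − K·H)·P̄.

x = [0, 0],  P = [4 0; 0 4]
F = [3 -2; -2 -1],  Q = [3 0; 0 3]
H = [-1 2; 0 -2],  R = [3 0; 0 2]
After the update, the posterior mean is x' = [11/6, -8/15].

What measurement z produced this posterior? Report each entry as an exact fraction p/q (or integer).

z = [-3, 1]

x̄ = F·x = [0, 0]
P̄ = F·P·Fᵀ + Q = [55 -16; -16 23]
S = H·P̄·Hᵀ + R = [214 -124; -124 94]
K = P̄·Hᵀ·S⁻¹ = [-421/474 -197/237; 31/1185 -539/1185]
x' − x̄ = [11/6, -8/15] = K·y
y = (KᵀK)⁻¹·Kᵀ·(x' − x̄) = [-3, 1]
z = y + H·x̄ = [-3, 1] + [0, 0] = [-3, 1]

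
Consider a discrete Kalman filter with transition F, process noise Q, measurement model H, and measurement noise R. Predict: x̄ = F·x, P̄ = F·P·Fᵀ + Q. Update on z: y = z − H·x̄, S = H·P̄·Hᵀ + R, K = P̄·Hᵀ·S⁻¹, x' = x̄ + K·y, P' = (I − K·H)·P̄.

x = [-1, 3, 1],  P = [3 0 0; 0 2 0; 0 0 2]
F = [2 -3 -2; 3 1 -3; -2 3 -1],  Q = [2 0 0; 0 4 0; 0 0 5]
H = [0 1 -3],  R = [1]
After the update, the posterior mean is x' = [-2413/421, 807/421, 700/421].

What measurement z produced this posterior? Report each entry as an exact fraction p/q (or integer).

z = [-3]

x̄ = F·x = [-13, -3, 10]
P̄ = F·P·Fᵀ + Q = [40 24 -26; 24 51 -6; -26 -6 37]
S = H·P̄·Hᵀ + R = [421]
K = P̄·Hᵀ·S⁻¹ = [102/421; 69/421; -117/421]
x' − x̄ = [3060/421, 2070/421, -3510/421] = K·y
y = (KᵀK)⁻¹·Kᵀ·(x' − x̄) = [30]
z = y + H·x̄ = [30] + [-33] = [-3]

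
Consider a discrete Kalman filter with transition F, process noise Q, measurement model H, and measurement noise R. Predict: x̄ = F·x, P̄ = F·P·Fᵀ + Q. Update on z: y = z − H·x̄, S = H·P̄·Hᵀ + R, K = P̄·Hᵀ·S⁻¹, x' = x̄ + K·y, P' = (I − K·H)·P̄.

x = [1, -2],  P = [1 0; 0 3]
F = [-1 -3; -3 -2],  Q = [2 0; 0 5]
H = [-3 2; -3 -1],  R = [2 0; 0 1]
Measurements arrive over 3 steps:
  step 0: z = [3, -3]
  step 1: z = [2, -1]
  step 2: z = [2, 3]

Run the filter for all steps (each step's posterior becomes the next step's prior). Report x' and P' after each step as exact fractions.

step 0: x' = [1477/4061, 7628/4061], P' = [2094/28427 6/4061; 6/4061 1315/4061]
step 1: x' = [-2652046/37200323, 30839126/37200323], P' = [2709406/37200323 61974/37200323; 61974/37200323 23502859/74400646]
step 2: x' = [-87165091102/95867287987, -68528695129/191734575974], P' = [6981042466/95867287987 158637018/95867287987; 158637018/95867287987 60563519187/191734575974]

step 0: x̄ = F·x = [5, 1]
step 0: P̄ = F·P·Fᵀ + Q = [30 21; 21 26]
step 0: y = z − H·x̄ = [16, 13]
step 0: S = H·P̄·Hᵀ + R = [124 155; 155 423]
step 0: K = P̄·Hᵀ·S⁻¹ = [-3099/28427 -204/917; 1306/4061 -43/131]
step 0: x' = x̄ + K·y = [1477/4061, 7628/4061]
step 0: P' = (I − K·H)·P̄ = [2094/28427 6/4061; 6/4061 1315/4061]
step 1: x̄ = F·x = [-24361/4061, -19687/4061]
step 1: P̄ = F·P·Fᵀ + Q = [142045/28427 61974/28427; 61974/28427 198305/28427]
step 1: y = z − H·x̄ = [-25587/4061, -96831/4061]
step 1: S = H·P̄·Hᵀ + R = [1384791/28427 695873/28427; 695873/28427 1876981/28427]
step 1: K = P̄·Hᵀ·S⁻¹ = [-4002135/37200323 -8190192/37200323; 23316937/74400646 -23874703/74400646]
step 1: x' = x̄ + K·y = [-2652046/37200323, 30839126/37200323]
step 1: P' = (I − K·H)·P̄ = [2709406/37200323 61974/37200323; 61974/37200323 23502859/74400646]
step 2: x̄ = F·x = [-89865332/37200323, -53722114/37200323]
step 2: P̄ = F·P·Fᵀ + Q = [366489523/74400646 79318509/37200323; 79318509/37200323 258135675/37200323]
step 2: y = z − H·x̄ = [-87751122/37200323, -211717141/37200323]
step 2: S = H·P̄·Hᵀ + R = [3608648183/74400646 1789951953/74400646; 1789951953/74400646 4840899811/74400646]
step 2: K = P̄·Hᵀ·S⁻¹ = [-10312926681/95867287987 -21101764416/95867287987; 60087608133/191734575974 -61515341295/191734575974]
step 2: x' = x̄ + K·y = [-87165091102/95867287987, -68528695129/191734575974]
step 2: P' = (I − K·H)·P̄ = [6981042466/95867287987 158637018/95867287987; 158637018/95867287987 60563519187/191734575974]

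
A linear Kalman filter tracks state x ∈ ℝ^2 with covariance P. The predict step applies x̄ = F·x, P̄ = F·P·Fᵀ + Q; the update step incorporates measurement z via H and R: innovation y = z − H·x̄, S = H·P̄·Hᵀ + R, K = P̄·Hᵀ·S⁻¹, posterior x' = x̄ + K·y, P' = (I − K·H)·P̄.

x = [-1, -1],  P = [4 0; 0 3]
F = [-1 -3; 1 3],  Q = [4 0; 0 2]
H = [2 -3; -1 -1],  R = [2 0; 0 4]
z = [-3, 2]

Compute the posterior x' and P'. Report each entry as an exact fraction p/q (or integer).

x̄ = F·x = [4, -4]
P̄ = F·P·Fᵀ + Q = [35 -31; -31 33]
y = z − H·x̄ = [-23, 2]
S = H·P̄·Hᵀ + R = [811 -2; -2 10]
K = P̄·Hᵀ·S⁻¹ = [811/4053 -1459/4053; -269/1351 -324/1351]
x' = x̄ + K·y = [-5359/4053, 135/1351]
P' = (I − K·H)·P̄ = [3826/4053 670/1351; 670/1351 626/1351]

x' = [-5359/4053, 135/1351]
P' = [3826/4053 670/1351; 670/1351 626/1351]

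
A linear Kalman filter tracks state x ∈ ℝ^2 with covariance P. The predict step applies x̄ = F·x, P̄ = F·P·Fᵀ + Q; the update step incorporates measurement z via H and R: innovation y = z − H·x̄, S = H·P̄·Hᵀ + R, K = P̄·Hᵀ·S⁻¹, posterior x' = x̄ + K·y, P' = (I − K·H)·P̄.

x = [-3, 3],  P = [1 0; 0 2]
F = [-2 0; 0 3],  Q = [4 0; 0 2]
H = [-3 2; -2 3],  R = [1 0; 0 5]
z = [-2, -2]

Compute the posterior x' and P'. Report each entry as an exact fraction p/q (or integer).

x' = [886/553, 5773/4977]
P' = [520/553 640/553; 640/553 7940/4977]

x̄ = F·x = [6, 9]
P̄ = F·P·Fᵀ + Q = [8 0; 0 20]
y = z − H·x̄ = [-2, -17]
S = H·P̄·Hᵀ + R = [153 168; 168 217]
K = P̄·Hᵀ·S⁻¹ = [-40/79 176/553; -200/711 820/1659]
x' = x̄ + K·y = [886/553, 5773/4977]
P' = (I − K·H)·P̄ = [520/553 640/553; 640/553 7940/4977]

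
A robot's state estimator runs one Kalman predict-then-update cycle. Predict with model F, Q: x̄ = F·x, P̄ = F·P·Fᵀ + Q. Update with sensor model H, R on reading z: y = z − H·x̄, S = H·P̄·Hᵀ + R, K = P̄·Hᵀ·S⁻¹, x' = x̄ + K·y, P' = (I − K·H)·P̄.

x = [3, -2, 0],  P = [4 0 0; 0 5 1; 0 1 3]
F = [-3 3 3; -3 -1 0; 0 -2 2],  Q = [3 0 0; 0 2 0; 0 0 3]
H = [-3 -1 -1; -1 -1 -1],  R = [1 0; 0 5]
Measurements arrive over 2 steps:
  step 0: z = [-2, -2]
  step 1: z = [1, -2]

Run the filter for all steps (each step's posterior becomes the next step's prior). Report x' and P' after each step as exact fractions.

step 0: x' = [15/613, -1501/613, 2662/613], P' = [66993/50879 -95994/50879 -80904/50879; -95994/50879 718403/50879 -440354/50879; -80904/50879 -440354/50879 671403/50879]
step 1: x' = [-3270367224/2040316553, -9346089794/10201582765, 48195454129/10201582765], P' = [2918434020/2040316553 -1282229418/2040316553 -6476836632/2040316553; -1282229418/2040316553 22475578914/10201582765 -3682485134/10201582765; -6476836632/2040316553 -3682485134/10201582765 96508712229/10201582765]

step 0: x̄ = F·x = [-15, -7, 4]
step 0: P̄ = F·P·Fᵀ + Q = [129 18 -12; 18 43 8; -12 8 27]
step 0: y = z − H·x̄ = [-50, -20]
step 0: S = H·P̄·Hᵀ + R = [1284 497; 497 232]
step 0: K = P̄·Hᵀ·S⁻¹ = [-24081/50879 21981/50879; 9933/50879 -36411/50879; 11663/50879 -30029/50879]
step 0: x' = x̄ + K·y = [15/613, -1501/613, 2662/613]
step 0: P' = (I − K·H)·P̄ = [66993/50879 -95994/50879 -80904/50879; -95994/50879 718403/50879 -440354/50879; -80904/50879 -440354/50879 671403/50879]
step 1: x̄ = F·x = [3438/613, 1456/613, 8326/613]
step 1: P̄ = F·P·Fᵀ + Q = [8521620/50879 1072890/50879 -372540/50879; 1072890/50879 847134/50879 2226974/50879; -372540/50879 2226974/50879 9234693/50879]
step 1: y = z − H·x̄ = [20709/613, 11994/613]
step 1: S = H·P̄·Hᵀ + R = [95483334/50879 42902035/50879; 42902035/50879 24712490/50879]
step 1: K = P̄·Hᵀ·S⁻¹ = [-90566910/185483323 968126406/2040316553; 8006318/185483323 -2476389338/10201582765; 78660407/185483323 -12088408787/10201582765]
step 1: x' = x̄ + K·y = [-3270367224/2040316553, -9346089794/10201582765, 48195454129/10201582765]
step 1: P' = (I − K·H)·P̄ = [2918434020/2040316553 -1282229418/2040316553 -6476836632/2040316553; -1282229418/2040316553 22475578914/10201582765 -3682485134/10201582765; -6476836632/2040316553 -3682485134/10201582765 96508712229/10201582765]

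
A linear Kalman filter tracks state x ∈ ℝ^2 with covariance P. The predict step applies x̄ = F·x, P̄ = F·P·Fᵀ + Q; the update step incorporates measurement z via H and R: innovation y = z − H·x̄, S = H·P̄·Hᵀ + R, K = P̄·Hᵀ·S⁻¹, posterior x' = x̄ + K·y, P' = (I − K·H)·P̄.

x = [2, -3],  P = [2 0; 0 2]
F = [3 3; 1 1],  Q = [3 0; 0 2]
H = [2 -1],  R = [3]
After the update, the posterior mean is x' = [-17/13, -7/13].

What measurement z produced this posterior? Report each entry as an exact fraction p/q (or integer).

x̄ = F·x = [-3, -1]
P̄ = F·P·Fᵀ + Q = [39 12; 12 6]
S = H·P̄·Hᵀ + R = [117]
K = P̄·Hᵀ·S⁻¹ = [22/39; 2/13]
x' − x̄ = [22/13, 6/13] = K·y
y = (KᵀK)⁻¹·Kᵀ·(x' − x̄) = [3]
z = y + H·x̄ = [3] + [-5] = [-2]

z = [-2]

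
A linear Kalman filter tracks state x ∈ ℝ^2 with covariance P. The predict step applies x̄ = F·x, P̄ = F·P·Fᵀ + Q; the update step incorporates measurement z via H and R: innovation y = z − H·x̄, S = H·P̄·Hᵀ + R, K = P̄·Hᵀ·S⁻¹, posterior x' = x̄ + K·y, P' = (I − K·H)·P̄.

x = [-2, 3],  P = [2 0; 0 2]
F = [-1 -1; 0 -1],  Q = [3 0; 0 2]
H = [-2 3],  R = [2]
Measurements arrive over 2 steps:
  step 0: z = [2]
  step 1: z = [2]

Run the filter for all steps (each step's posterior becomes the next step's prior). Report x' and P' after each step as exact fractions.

step 0: x' = [-19/7, -9/7], P' = [115/21 74/21; 74/21 52/21]
step 1: x' = [205/148, 221/148], P' = [765/74 489/74; 489/74 983/222]

step 0: x̄ = F·x = [-1, -3]
step 0: P̄ = F·P·Fᵀ + Q = [7 2; 2 4]
step 0: y = z − H·x̄ = [9]
step 0: S = H·P̄·Hᵀ + R = [42]
step 0: K = P̄·Hᵀ·S⁻¹ = [-4/21; 4/21]
step 0: x' = x̄ + K·y = [-19/7, -9/7]
step 0: P' = (I − K·H)·P̄ = [115/21 74/21; 74/21 52/21]
step 1: x̄ = F·x = [4, 9/7]
step 1: P̄ = F·P·Fᵀ + Q = [18 6; 6 94/21]
step 1: y = z − H·x̄ = [43/7]
step 1: S = H·P̄·Hᵀ + R = [296/7]
step 1: K = P̄·Hᵀ·S⁻¹ = [-63/148; 5/148]
step 1: x' = x̄ + K·y = [205/148, 221/148]
step 1: P' = (I − K·H)·P̄ = [765/74 489/74; 489/74 983/222]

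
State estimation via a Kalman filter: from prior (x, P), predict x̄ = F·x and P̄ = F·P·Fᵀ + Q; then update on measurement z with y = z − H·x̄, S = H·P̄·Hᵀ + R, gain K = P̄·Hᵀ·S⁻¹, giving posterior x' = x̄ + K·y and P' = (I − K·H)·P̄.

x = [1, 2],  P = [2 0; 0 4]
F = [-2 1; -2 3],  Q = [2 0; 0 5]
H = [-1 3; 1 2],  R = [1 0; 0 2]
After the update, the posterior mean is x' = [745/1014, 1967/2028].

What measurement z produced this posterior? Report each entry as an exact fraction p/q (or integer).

x̄ = F·x = [0, 4]
P̄ = F·P·Fᵀ + Q = [14 20; 20 49]
S = H·P̄·Hᵀ + R = [336 300; 300 292]
K = P̄·Hᵀ·S⁻¹ = [-173/507 181/338; 421/2028 129/676]
x' − x̄ = [745/1014, -6145/2028] = K·y
y = (KᵀK)⁻¹·Kᵀ·(x' − x̄) = [-10, -5]
z = y + H·x̄ = [-10, -5] + [12, 8] = [2, 3]

z = [2, 3]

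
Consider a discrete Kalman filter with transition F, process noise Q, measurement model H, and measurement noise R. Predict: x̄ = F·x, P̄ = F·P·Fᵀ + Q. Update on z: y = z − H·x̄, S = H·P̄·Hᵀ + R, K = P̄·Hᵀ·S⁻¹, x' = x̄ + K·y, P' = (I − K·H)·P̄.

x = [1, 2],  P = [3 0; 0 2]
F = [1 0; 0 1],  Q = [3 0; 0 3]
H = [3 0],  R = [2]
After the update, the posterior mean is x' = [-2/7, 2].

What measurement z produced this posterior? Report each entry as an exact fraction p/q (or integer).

x̄ = F·x = [1, 2]
P̄ = F·P·Fᵀ + Q = [6 0; 0 5]
S = H·P̄·Hᵀ + R = [56]
K = P̄·Hᵀ·S⁻¹ = [9/28; 0]
x' − x̄ = [-9/7, 0] = K·y
y = (KᵀK)⁻¹·Kᵀ·(x' − x̄) = [-4]
z = y + H·x̄ = [-4] + [3] = [-1]

z = [-1]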